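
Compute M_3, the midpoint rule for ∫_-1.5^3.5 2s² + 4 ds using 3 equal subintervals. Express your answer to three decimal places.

Δs = (3.5 − (-1.5))/3 = 5/3.
Midpoints: -2/3, 1, 8/3.
f(-2/3) = 44/9, f(1) = 6, f(8/3) = 164/9.
Sum = Δs · [f(-2/3) + f(1) + f(8/3)].
Sum ≈ 48.519.

48.519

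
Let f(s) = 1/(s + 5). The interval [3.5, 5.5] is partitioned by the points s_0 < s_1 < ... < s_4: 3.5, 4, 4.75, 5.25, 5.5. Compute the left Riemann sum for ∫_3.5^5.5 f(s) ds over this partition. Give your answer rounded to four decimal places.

Subinterval widths: 0.5, 0.75, 0.5, 0.25.
Left endpoints: 3.5, 4, 4.75, 5.25.
f(3.5) = 2/17, f(4) = 1/9, f(4.75) = 4/39, f(5.25) = 4/41.
Sum = Σ Δs_i · f(s_i).
Sum ≈ 0.2178.

0.2178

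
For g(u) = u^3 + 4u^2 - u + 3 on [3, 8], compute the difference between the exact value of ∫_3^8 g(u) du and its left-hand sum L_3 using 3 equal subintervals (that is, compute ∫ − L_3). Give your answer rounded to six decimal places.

535.879630

Exact integral: ∫_3^8 g(u) du ≈ 1637.91666667.
L_3 ≈ 1102.03703704.
Error ≈ 1637.91666667 − 1102.03703704 ≈ 535.879630.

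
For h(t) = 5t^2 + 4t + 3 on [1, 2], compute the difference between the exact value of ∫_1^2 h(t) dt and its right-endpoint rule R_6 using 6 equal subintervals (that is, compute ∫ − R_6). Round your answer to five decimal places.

-1.60648

Exact integral: ∫_1^2 h(t) dt ≈ 20.6666667.
R_6 ≈ 22.2731481.
Error ≈ 20.6666667 − 22.2731481 ≈ -1.60648.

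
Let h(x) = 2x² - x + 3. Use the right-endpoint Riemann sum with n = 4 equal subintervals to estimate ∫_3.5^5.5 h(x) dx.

88

Δx = (5.5 − 3.5)/4 = 0.5.
Right endpoints: 4, 4.5, 5, 5.5.
h(4) = 31, h(4.5) = 39, h(5) = 48, h(5.5) = 58.
Sum = Δx · [h(4) + h(4.5) + h(5) + h(5.5)].
Sum = 88.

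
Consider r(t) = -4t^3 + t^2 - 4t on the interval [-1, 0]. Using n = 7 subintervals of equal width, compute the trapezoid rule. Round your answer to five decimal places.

Δt = (0 − (-1))/7 = 1/7.
r(-1) = 9, r(-6/7) = 2292/343, r(-5/7) = 1655/343, r(-4/7) = 1152/343, r(-3/7) = 759/343, r(-2/7) = 452/343, r(-1/7) = 207/343, r(0) = 0.
T_7 = (Δt/2)·[r(t_0) + 2r(t_1) + ... + 2r(t_{6}) + r(t_7)].
Sum ≈ 3.35714.

3.35714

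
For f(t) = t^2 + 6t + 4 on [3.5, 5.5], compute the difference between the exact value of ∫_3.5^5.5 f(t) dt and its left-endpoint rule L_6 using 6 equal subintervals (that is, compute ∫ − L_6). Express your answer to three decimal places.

4.963

Exact integral: ∫_3.5^5.5 f(t) dt ≈ 103.16667.
L_6 ≈ 98.20370.
Error ≈ 103.16667 − 98.20370 ≈ 4.963.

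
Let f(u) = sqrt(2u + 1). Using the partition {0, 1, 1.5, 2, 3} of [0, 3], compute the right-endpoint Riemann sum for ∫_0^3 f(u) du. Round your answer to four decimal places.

Subinterval widths: 1, 0.5, 0.5, 1.
Right endpoints: 1, 1.5, 2, 3.
f(1) ≈ 1.7321, f(1.5) ≈ 2.0000, f(2) ≈ 2.2361, f(3) ≈ 2.6458.
Sum = Σ Δu_i · f(u_i).
Sum ≈ 6.4958.

6.4958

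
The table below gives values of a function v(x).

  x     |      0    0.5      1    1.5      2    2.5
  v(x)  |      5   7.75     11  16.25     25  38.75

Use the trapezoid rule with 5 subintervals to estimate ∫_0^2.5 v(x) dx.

Δx = 0.5.
T_5 = (0.5/2)·[5 + 2·7.75 + 2·11 + 2·16.25 + 2·25 + 38.75] = 40.9375.

40.9375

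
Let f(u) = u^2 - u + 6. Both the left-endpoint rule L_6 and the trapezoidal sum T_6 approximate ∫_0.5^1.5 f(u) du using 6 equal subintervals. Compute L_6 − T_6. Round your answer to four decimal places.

L_6 ≈ 6.004630.
T_6 ≈ 6.087963.
L_6 − T_6 ≈ -0.0833.

-0.0833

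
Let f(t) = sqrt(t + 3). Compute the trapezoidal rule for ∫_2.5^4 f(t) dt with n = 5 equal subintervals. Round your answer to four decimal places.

3.7476

Δt = (4 − 2.5)/5 = 0.3.
f(2.5) ≈ 2.3452, f(2.8) ≈ 2.4083, f(3.1) ≈ 2.4698, f(3.4) ≈ 2.5298, f(3.7) ≈ 2.5884, f(4) ≈ 2.6458.
T_5 = (Δt/2)·[f(t_0) + 2f(t_1) + ... + 2f(t_{4}) + f(t_5)].
Sum ≈ 3.7476.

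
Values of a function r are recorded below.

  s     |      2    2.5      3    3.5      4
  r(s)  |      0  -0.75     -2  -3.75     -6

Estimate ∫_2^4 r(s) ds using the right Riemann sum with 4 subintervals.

-6.25

Δs = 0.5.
Sum = 0.5·[(-0.75) + (-2) + (-3.75) + (-6)] = -6.25.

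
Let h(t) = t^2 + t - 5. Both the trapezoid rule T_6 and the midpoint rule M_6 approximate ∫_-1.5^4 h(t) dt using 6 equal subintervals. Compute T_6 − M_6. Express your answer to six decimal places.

1.155382

T_6 ≈ 2.60358796.
M_6 ≈ 1.44820602.
T_6 − M_6 ≈ 1.155382.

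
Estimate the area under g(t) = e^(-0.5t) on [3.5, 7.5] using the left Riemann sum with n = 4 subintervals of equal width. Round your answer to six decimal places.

Δt = (7.5 − 3.5)/4 = 1.
Left endpoints: 3.5, 4.5, 5.5, 6.5.
g(3.5) ≈ 0.173774, g(4.5) ≈ 0.105399, g(5.5) ≈ 0.063928, g(6.5) ≈ 0.038774.
Sum = Δt · [g(3.5) + g(4.5) + g(5.5) + g(6.5)].
Sum ≈ 0.381875.

0.381875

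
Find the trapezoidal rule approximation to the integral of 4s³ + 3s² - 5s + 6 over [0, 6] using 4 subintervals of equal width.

1545.75

Δs = (6 − 0)/4 = 1.5.
f(0) = 6, f(1.5) = 18.75, f(3) = 126, f(4.5) = 408.75, f(6) = 948.
T_4 = (Δs/2)·[f(s_0) + 2f(s_1) + 2f(s_2) + 2f(s_3) + f(s_4)].
Sum = 1545.75.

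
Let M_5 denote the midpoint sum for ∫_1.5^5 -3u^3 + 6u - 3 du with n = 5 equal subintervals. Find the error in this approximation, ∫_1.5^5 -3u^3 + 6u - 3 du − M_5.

Exact integral: ∫_1.5^5 f(u) du = -407.203125.
M_5 = -403.0228125.
Error = -407.203125 − (-403.0228125) = -4.1803125.

-4.1803125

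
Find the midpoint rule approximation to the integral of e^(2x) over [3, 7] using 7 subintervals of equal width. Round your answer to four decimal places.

569592.1686

Δx = (7 − 3)/7 = 4/7.
Midpoints: 23/7, 27/7, 31/7, 5, 39/7, 43/7, 47/7.
f(23/7) ≈ 714.3897, f(27/7) ≈ 2240.1222, f(31/7) ≈ 7024.3844, f(5) ≈ 22026.4658, f(39/7) ≈ 69068.7140, f(43/7) ≈ 216579.7861, f(47/7) ≈ 679132.4329.
Sum = Δx · [f(23/7) + f(27/7) + f(31/7) + ...].
Sum ≈ 569592.1686.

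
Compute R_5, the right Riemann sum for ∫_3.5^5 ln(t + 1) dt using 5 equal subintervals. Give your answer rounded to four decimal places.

Δt = (5 − 3.5)/5 = 0.3.
Right endpoints: 3.8, 4.1, 4.4, 4.7, 5.
f(3.8) ≈ 1.5686, f(4.1) ≈ 1.6292, f(4.4) ≈ 1.6864, f(4.7) ≈ 1.7405, f(5) ≈ 1.7918.
Sum = Δt · [f(3.8) + f(4.1) + f(4.4) + f(4.7) + f(5)].
Sum ≈ 2.5249.

2.5249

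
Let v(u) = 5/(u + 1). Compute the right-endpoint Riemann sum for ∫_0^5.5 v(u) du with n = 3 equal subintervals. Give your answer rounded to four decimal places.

Δu = (5.5 − 0)/3 = 11/6.
Right endpoints: 11/6, 11/3, 5.5.
v(11/6) = 30/17, v(11/3) = 15/14, v(5.5) = 10/13.
Sum = Δu · [v(11/6) + v(11/3) + v(5.5)].
Sum ≈ 6.6098.

6.6098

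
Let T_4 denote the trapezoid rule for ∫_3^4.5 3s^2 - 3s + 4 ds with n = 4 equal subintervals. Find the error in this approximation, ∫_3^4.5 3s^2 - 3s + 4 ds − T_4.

-0.10546875

Exact integral: ∫_3^4.5 f(s) ds = 53.25.
T_4 = 53.35546875.
Error = 53.25 − 53.35546875 = -0.10546875.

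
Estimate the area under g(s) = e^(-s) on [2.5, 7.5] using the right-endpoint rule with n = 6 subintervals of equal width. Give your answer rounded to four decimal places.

Δs = (7.5 − 2.5)/6 = 5/6.
Right endpoints: 10/3, 25/6, 5, 35/6, 20/3, 7.5.
g(10/3) ≈ 0.0357, g(25/6) ≈ 0.0155, g(5) ≈ 0.0067, g(35/6) ≈ 0.0029, g(20/3) ≈ 0.0013, g(7.5) ≈ 0.0006.
Sum = Δs · [g(10/3) + g(25/6) + g(5) + ...].
Sum ≈ 0.0522.

0.0522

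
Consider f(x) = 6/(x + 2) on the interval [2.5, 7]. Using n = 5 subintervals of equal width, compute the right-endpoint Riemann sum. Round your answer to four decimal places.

Δx = (7 − 2.5)/5 = 0.9.
Right endpoints: 3.4, 4.3, 5.2, 6.1, 7.
f(3.4) = 10/9, f(4.3) = 20/21, f(5.2) = 5/6, f(6.1) = 20/27, f(7) = 2/3.
Sum = Δx · [f(3.4) + f(4.3) + f(5.2) + f(6.1) + f(7)].
Sum ≈ 3.8738.

3.8738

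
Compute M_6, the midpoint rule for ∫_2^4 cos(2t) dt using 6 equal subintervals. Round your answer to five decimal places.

Δt = (4 − 2)/6 = 1/3.
Midpoints: 13/6, 2.5, 17/6, 19/6, 3.5, 23/6.
f(13/6) ≈ -0.37004, f(2.5) ≈ 0.28366, f(17/6) ≈ 0.81590, f(19/6) ≈ 0.99874, f(3.5) ≈ 0.75390, f(23/6) ≈ 0.18622.
Sum = Δt · [f(13/6) + f(2.5) + f(17/6) + ...].
Sum ≈ 0.88946.

0.88946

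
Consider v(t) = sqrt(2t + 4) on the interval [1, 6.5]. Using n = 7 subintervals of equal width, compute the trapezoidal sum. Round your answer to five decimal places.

18.45678

Δt = (6.5 − 1)/7 = 11/14.
v(1) ≈ 2.44949, v(25/14) ≈ 2.75162, v(18/7) ≈ 3.02372, v(47/14) ≈ 3.27327, v(29/7) ≈ 3.50510, v(69/14) ≈ 3.72252, v(40/7) ≈ 3.92792, v(6.5) ≈ 4.12311.
T_7 = (Δt/2)·[v(t_0) + 2v(t_1) + ... + 2v(t_{6}) + v(t_7)].
Sum ≈ 18.45678.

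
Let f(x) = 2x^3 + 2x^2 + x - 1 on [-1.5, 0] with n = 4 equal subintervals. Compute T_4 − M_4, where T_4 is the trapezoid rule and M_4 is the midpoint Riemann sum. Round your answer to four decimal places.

T_4 ≈ -2.994141.
M_4 ≈ -2.862305.
T_4 − M_4 ≈ -0.1318.

-0.1318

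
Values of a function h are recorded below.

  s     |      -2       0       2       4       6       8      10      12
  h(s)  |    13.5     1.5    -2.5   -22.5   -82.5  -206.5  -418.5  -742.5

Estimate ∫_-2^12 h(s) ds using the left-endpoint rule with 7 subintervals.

-1435

Δs = 2.
Sum = 2·[13.5 + 1.5 + (-2.5) + (-22.5) + (-82.5) + (-206.5) + (-418.5)] = -1435.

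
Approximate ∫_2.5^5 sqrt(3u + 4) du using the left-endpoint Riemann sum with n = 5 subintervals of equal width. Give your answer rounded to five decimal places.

Δu = (5 − 2.5)/5 = 0.5.
Left endpoints: 2.5, 3, 3.5, 4, 4.5.
f(2.5) ≈ 3.39116, f(3) ≈ 3.60555, f(3.5) ≈ 3.80789, f(4) ≈ 4.00000, f(4.5) ≈ 4.18330.
Sum = Δu · [f(2.5) + f(3) + f(3.5) + f(4) + f(4.5)].
Sum ≈ 9.49395.

9.49395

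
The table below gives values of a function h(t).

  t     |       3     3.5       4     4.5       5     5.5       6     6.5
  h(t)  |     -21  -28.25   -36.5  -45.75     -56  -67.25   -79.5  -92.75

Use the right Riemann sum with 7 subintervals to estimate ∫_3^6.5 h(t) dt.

-203

Δt = 0.5.
Sum = 0.5·[(-28.25) + (-36.5) + (-45.75) + (-56) + (-67.25) + (-79.5) + (-92.75)] = -203.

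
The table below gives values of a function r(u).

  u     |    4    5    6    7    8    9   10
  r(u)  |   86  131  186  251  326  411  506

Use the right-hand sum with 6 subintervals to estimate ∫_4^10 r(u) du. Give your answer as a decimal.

1811

Δu = 1.
Sum = 1·[131 + 186 + 251 + 326 + 411 + 506] = 1811.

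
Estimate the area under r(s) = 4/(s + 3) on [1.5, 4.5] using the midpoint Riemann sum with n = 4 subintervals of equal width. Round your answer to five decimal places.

Δs = (4.5 − 1.5)/4 = 0.75.
Midpoints: 1.875, 2.625, 3.375, 4.125.
r(1.875) = 32/39, r(2.625) = 32/45, r(3.375) = 32/51, r(4.125) = 32/57.
Sum = Δs · [r(1.875) + r(2.625) + r(3.375) + r(4.125)].
Sum ≈ 2.04036.

2.04036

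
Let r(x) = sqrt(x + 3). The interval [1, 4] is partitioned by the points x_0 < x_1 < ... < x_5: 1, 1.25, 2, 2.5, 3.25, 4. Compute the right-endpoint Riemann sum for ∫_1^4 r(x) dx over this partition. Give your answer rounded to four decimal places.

7.2244

Subinterval widths: 0.25, 0.75, 0.5, 0.75, 0.75.
Right endpoints: 1.25, 2, 2.5, 3.25, 4.
r(1.25) ≈ 2.0616, r(2) ≈ 2.2361, r(2.5) ≈ 2.3452, r(3.25) ≈ 2.5000, r(4) ≈ 2.6458.
Sum = Σ Δx_i · r(x_i).
Sum ≈ 7.2244.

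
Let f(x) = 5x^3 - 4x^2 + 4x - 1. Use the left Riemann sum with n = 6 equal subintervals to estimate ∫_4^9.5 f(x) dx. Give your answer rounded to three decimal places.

7329.293

Δx = (9.5 − 4)/6 = 11/12.
Left endpoints: 4, 59/12, 35/6, 6.75, 23/3, 103/12.
f(4) = 271, f(59/12) = 892063/1728, f(35/6) = 189799/216, f(6.75) = 1381.484375, f(23/3) = 55288/27, f(103/12) = 5012003/1728.
Sum = Δx · [f(4) + f(59/12) + f(35/6) + ...].
Sum ≈ 7329.293.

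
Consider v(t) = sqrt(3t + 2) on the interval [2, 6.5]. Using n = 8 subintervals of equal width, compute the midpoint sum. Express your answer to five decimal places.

Δt = (6.5 − 2)/8 = 0.5625.
Midpoints: 2.28125, 2.84375, 3.40625, 3.96875, 4.53125, 5.09375, 5.65625, 6.21875.
v(2.28125) ≈ 2.97384, v(2.84375) ≈ 3.24519, v(3.40625) ≈ 3.49553, v(3.96875) ≈ 3.72911, v(4.53125) ≈ 3.94889, v(5.09375) ≈ 4.15707, v(5.65625) ≈ 4.35531, v(6.21875) ≈ 4.54491.
Sum = Δt · [v(2.28125) + v(2.84375) + v(3.40625) + ...].
Sum ≈ 17.12805.

17.12805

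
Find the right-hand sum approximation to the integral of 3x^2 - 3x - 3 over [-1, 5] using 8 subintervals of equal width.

93.9375

Δx = (5 − (-1))/8 = 0.75.
Right endpoints: -0.25, 0.5, 1.25, 2, 2.75, 3.5, 4.25, 5.
f(-0.25) = -2.0625, f(0.5) = -3.75, f(1.25) = -2.0625, f(2) = 3, f(2.75) = 11.4375, f(3.5) = 23.25, f(4.25) = 38.4375, f(5) = 57.
Sum = Δx · [f(-0.25) + f(0.5) + f(1.25) + ...].
Sum = 93.9375.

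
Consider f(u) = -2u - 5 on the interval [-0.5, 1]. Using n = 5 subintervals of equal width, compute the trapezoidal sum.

-8.25

Δu = (1 − (-0.5))/5 = 0.3.
f(-0.5) = -4, f(-0.2) = -4.6, f(0.1) = -5.2, f(0.4) = -5.8, f(0.7) = -6.4, f(1) = -7.
T_5 = (Δu/2)·[f(u_0) + 2f(u_1) + ... + 2f(u_{4}) + f(u_5)].
Sum = -8.25.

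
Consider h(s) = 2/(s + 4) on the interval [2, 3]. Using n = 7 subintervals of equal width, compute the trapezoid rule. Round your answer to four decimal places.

0.3083

Δs = (3 − 2)/7 = 1/7.
h(2) = 1/3, h(15/7) = 14/43, h(16/7) = 7/22, h(17/7) = 14/45, h(18/7) = 7/23, h(19/7) = 14/47, h(20/7) = 7/24, h(3) = 2/7.
T_7 = (Δs/2)·[h(s_0) + 2h(s_1) + ... + 2h(s_{6}) + h(s_7)].
Sum ≈ 0.3083.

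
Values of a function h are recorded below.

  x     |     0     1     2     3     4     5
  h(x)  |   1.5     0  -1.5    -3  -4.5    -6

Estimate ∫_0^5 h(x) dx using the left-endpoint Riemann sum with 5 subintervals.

-7.5

Δx = 1.
Sum = 1·[1.5 + 0 + (-1.5) + (-3) + (-4.5)] = -7.5.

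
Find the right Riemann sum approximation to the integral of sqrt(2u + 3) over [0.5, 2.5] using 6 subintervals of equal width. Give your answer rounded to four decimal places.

Δu = (2.5 − 0.5)/6 = 1/3.
Right endpoints: 5/6, 7/6, 1.5, 11/6, 13/6, 2.5.
f(5/6) ≈ 2.1602, f(7/6) ≈ 2.3094, f(1.5) ≈ 2.4495, f(11/6) ≈ 2.5820, f(13/6) ≈ 2.7080, f(2.5) ≈ 2.8284.
Sum = Δu · [f(5/6) + f(7/6) + f(1.5) + ...].
Sum ≈ 5.0125.

5.0125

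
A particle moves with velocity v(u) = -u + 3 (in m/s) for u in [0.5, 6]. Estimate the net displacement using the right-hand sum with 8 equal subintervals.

-3.265625

Δu = (6 − 0.5)/8 = 0.6875.
Right endpoints: 1.1875, 1.875, 2.5625, 3.25, 3.9375, 4.625, 5.3125, 6.
v(1.1875) = 1.8125, v(1.875) = 1.125, v(2.5625) = 0.4375, v(3.25) = -0.25, v(3.9375) = -0.9375, v(4.625) = -1.625, v(5.3125) = -2.3125, v(6) = -3.
Sum = Δu · [v(1.1875) + v(1.875) + v(2.5625) + ...].
Sum = -3.265625.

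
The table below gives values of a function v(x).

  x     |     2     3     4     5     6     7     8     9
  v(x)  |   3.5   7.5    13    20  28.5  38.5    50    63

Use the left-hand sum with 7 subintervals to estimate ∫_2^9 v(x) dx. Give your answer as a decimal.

161

Δx = 1.
Sum = 1·[3.5 + 7.5 + 13 + 20 + 28.5 + 38.5 + 50] = 161.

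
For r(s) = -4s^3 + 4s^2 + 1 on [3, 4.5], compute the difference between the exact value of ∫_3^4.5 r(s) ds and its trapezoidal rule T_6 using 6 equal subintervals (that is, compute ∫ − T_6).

Exact integral: ∫_3^4.5 r(s) ds = -242.0625.
T_6 = -242.703125.
Error = -242.0625 − (-242.703125) = 0.640625.

0.640625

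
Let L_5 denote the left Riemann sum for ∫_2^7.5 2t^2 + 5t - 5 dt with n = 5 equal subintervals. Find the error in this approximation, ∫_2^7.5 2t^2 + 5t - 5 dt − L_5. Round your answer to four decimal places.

Exact integral: ∫_2^7.5 f(t) dt ≈ 379.041667.
L_5 = 308.66.
Error ≈ 379.041667 − 308.66 ≈ 70.3817.

70.3817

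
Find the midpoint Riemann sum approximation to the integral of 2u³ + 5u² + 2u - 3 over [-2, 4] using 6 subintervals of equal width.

Δu = (4 − (-2))/6 = 1.
Midpoints: -1.5, -0.5, 0.5, 1.5, 2.5, 3.5.
f(-1.5) = -1.5, f(-0.5) = -3, f(0.5) = -0.5, f(1.5) = 18, f(2.5) = 64.5, f(3.5) = 151.
Sum = Δu · [f(-1.5) + f(-0.5) + f(0.5) + ...].
Sum = 228.5.

228.5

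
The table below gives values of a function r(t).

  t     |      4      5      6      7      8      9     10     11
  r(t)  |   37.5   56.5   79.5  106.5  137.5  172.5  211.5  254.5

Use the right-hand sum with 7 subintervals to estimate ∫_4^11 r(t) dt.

Δt = 1.
Sum = 1·[56.5 + 79.5 + 106.5 + 137.5 + 172.5 + 211.5 + 254.5] = 1018.5.

1018.5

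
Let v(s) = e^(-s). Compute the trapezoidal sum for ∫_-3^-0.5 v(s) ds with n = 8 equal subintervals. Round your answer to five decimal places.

18.58661

Δs = (-0.5 − (-3))/8 = 0.3125.
v(-3) ≈ 20.08554, v(-2.6875) ≈ 14.69489, v(-2.375) ≈ 10.75101, v(-2.0625) ≈ 7.86561, v(-1.75) ≈ 5.75460, v(-1.4375) ≈ 4.21016, v(-1.125) ≈ 3.08022, v(-0.8125) ≈ 2.25353, v(-0.5) ≈ 1.64872.
T_8 = (Δs/2)·[v(s_0) + 2v(s_1) + ... + 2v(s_{7}) + v(s_8)].
Sum ≈ 18.58661.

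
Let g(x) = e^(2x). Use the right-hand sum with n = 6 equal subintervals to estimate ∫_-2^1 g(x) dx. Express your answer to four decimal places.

Δx = (1 − (-2))/6 = 0.5.
Right endpoints: -1.5, -1, -0.5, 0, 0.5, 1.
g(-1.5) ≈ 0.0498, g(-1) ≈ 0.1353, g(-0.5) ≈ 0.3679, g(0) ≈ 1.0000, g(0.5) ≈ 2.7183, g(1) ≈ 7.3891.
Sum = Δx · [g(-1.5) + g(-1) + g(-0.5) + ...].
Sum ≈ 5.8302.

5.8302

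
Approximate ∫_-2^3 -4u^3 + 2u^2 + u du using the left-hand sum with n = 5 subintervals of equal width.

20

Δu = (3 − (-2))/5 = 1.
Left endpoints: -2, -1, 0, 1, 2.
f(-2) = 38, f(-1) = 5, f(0) = 0, f(1) = -1, f(2) = -22.
Sum = Δu · [f(-2) + f(-1) + f(0) + f(1) + f(2)].
Sum = 20.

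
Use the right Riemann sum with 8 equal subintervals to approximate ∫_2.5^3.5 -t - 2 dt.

Δt = (3.5 − 2.5)/8 = 0.125.
Right endpoints: 2.625, 2.75, 2.875, 3, 3.125, 3.25, 3.375, 3.5.
f(2.625) = -4.625, f(2.75) = -4.75, f(2.875) = -4.875, f(3) = -5, f(3.125) = -5.125, f(3.25) = -5.25, f(3.375) = -5.375, f(3.5) = -5.5.
Sum = Δt · [f(2.625) + f(2.75) + f(2.875) + ...].
Sum = -5.0625.

-5.0625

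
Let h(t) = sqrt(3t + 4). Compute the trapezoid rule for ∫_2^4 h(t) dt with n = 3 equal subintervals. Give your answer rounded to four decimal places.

Δt = (4 − 2)/3 = 2/3.
h(2) ≈ 3.1623, h(8/3) ≈ 3.4641, h(10/3) ≈ 3.7417, h(4) ≈ 4.0000.
T_3 = (Δt/2)·[h(t_0) + 2h(t_1) + 2h(t_2) + h(t_3)].
Sum ≈ 7.1913.

7.1913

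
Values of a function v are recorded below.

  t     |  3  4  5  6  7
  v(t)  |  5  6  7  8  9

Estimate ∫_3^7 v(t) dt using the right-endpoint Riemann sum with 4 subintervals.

30

Δt = 1.
Sum = 1·[6 + 7 + 8 + 9] = 30.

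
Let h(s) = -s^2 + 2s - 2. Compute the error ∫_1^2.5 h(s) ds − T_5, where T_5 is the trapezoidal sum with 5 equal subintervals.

0.0225

Exact integral: ∫_1^2.5 h(s) ds = -2.625.
T_5 = -2.6475.
Error = -2.625 − (-2.6475) = 0.0225.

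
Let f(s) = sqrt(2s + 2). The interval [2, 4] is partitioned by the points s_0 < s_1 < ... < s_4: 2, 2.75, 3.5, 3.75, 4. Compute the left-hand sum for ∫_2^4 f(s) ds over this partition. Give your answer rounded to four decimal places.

5.4116

Subinterval widths: 0.75, 0.75, 0.25, 0.25.
Left endpoints: 2, 2.75, 3.5, 3.75.
f(2) ≈ 2.4495, f(2.75) ≈ 2.7386, f(3.5) ≈ 3.0000, f(3.75) ≈ 3.0822.
Sum = Σ Δs_i · f(s_i).
Sum ≈ 5.4116.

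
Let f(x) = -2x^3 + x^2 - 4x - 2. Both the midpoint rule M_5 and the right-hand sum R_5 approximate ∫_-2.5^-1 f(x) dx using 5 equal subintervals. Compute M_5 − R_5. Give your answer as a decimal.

5.686875

M_5 = 31.276875.
R_5 = 25.59.
M_5 − R_5 = 5.686875.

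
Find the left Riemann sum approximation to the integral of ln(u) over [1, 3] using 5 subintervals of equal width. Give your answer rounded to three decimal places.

Δu = (3 − 1)/5 = 0.4.
Left endpoints: 1, 1.4, 1.8, 2.2, 2.6.
f(1) ≈ 0.000, f(1.4) ≈ 0.336, f(1.8) ≈ 0.588, f(2.2) ≈ 0.788, f(2.6) ≈ 0.956.
Sum = Δu · [f(1) + f(1.4) + f(1.8) + f(2.2) + f(2.6)].
Sum ≈ 1.067.

1.067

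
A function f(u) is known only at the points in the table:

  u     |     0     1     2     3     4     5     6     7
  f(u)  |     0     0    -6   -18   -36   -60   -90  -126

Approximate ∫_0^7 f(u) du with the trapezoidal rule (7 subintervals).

Δu = 1.
T_7 = (1/2)·[0 + 2·0 + 2·(-6) + 2·(-18) + 2·(-36) + 2·(-60) + 2·(-90) + (-126)] = -273.

-273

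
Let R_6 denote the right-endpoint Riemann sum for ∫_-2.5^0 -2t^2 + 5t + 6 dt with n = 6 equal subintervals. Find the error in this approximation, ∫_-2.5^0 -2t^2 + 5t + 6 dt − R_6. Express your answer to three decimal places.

-5.064

Exact integral: ∫_-2.5^0 f(t) dt ≈ -11.04167.
R_6 ≈ -5.97801.
Error ≈ -11.04167 − (-5.97801) ≈ -5.064.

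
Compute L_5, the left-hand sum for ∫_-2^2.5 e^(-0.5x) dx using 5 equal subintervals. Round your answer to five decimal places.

6.03965

Δx = (2.5 − (-2))/5 = 0.9.
Left endpoints: -2, -1.1, -0.2, 0.7, 1.6.
f(-2) ≈ 2.71828, f(-1.1) ≈ 1.73325, f(-0.2) ≈ 1.10517, f(0.7) ≈ 0.70469, f(1.6) ≈ 0.44933.
Sum = Δx · [f(-2) + f(-1.1) + f(-0.2) + f(0.7) + f(1.6)].
Sum ≈ 6.03965.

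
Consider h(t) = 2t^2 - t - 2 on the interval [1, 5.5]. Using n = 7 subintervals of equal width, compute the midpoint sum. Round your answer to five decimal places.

Δt = (5.5 − 1)/7 = 9/14.
Midpoints: 37/28, 55/28, 73/28, 3.25, 109/28, 127/28, 145/28.
h(37/28) = 67/392, h(55/28) = 1471/392, h(73/28) = 3523/392, h(3.25) = 15.875, h(109/28) = 9571/392, h(127/28) = 13567/392, h(145/28) = 18211/392.
Sum = Δt · [h(37/28) + h(55/28) + h(73/28) + ...].
Sum ≈ 86.31505.

86.31505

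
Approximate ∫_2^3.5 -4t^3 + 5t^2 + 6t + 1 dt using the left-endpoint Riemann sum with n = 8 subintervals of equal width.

-41.56640625

Δt = (3.5 − 2)/8 = 0.1875.
Left endpoints: 2, 2.1875, 2.375, 2.5625, 2.75, 2.9375, 3.125, 3.3125.
f(2) = 1, f(2.1875) = -3911/1024, f(2.375) = -10.1328125, f(2.5625) = -18533/1024, f(2.75) = -27.875, f(2.9375) = -40571/1024, f(3.125) = -53.4921875, f(3.3125) = -71321/1024.
Sum = Δt · [f(2) + f(2.1875) + f(2.375) + ...].
Sum = -41.56640625.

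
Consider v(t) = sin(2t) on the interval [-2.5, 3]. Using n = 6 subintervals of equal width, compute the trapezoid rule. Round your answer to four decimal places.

Δt = (3 − (-2.5))/6 = 11/12.
v(-2.5) ≈ 0.9589, v(-19/12) ≈ 0.0251, v(-2/3) ≈ -0.9719, v(0.25) ≈ 0.4794, v(7/6) ≈ 0.7231, v(25/12) ≈ -0.8548, v(3) ≈ -0.2794.
T_6 = (Δt/2)·[v(t_0) + 2v(t_1) + ... + 2v(t_{5}) + v(t_6)].
Sum ≈ -0.2377.

-0.2377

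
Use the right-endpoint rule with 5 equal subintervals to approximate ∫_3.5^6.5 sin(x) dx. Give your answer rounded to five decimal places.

Δx = (6.5 − 3.5)/5 = 0.6.
Right endpoints: 4.1, 4.7, 5.3, 5.9, 6.5.
f(4.1) ≈ -0.81828, f(4.7) ≈ -0.99992, f(5.3) ≈ -0.83227, f(5.9) ≈ -0.37388, f(6.5) ≈ 0.21512.
Sum = Δx · [f(4.1) + f(4.7) + f(5.3) + f(5.9) + f(6.5)].
Sum ≈ -1.68553.

-1.68553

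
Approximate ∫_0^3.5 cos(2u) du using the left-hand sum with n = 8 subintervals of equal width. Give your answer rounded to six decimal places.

0.361096

Δu = (3.5 − 0)/8 = 0.4375.
Left endpoints: 0, 0.4375, 0.875, 1.3125, 1.75, 2.1875, 2.625, 3.0625.
f(0) ≈ 1.000000, f(0.4375) ≈ 0.640997, f(0.875) ≈ -0.178246, f(1.3125) ≈ -0.869507, f(1.75) ≈ -0.936457, f(2.1875) ≈ -0.331024, f(2.625) ≈ 0.512085, f(3.0625) ≈ 0.987515.
Sum = Δu · [f(0) + f(0.4375) + f(0.875) + ...].
Sum ≈ 0.361096.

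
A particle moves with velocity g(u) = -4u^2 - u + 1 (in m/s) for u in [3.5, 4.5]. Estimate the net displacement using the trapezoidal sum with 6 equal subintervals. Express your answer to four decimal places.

Δu = (4.5 − 3.5)/6 = 1/6.
g(3.5) = -51.5, g(11/3) = -508/9, g(23/6) = -1109/18, g(4) = -67, g(25/6) = -1307/18, g(13/3) = -706/9, g(4.5) = -84.5.
T_6 = (Δu/2)·[g(u_0) + 2g(u_1) + ... + 2g(u_{5}) + g(u_6)].
Sum ≈ -67.3519.

-67.3519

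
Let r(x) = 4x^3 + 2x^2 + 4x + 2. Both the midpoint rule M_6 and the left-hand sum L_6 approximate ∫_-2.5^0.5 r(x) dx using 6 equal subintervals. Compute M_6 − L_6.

M_6 = -33.875.
L_6 = -51.5.
M_6 − L_6 = 17.625.

17.625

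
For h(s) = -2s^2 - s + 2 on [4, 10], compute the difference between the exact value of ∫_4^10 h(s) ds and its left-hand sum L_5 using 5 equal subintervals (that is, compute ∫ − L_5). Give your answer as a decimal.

-101.52

Exact integral: ∫_4^10 h(s) ds = -654.
L_5 = -552.48.
Error = -654 − (-552.48) = -101.52.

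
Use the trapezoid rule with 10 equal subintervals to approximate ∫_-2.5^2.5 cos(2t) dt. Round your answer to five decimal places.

Δt = (2.5 − (-2.5))/10 = 0.5.
f(-2.5) ≈ 0.28366, f(-2) ≈ -0.65364, f(-1.5) ≈ -0.98999, f(-1) ≈ -0.41615, f(-0.5) ≈ 0.54030, f(0) ≈ 1.00000, f(0.5) ≈ 0.54030, f(1) ≈ -0.41615, f(1.5) ≈ -0.98999, f(2) ≈ -0.65364, f(2.5) ≈ 0.28366.
T_10 = (Δt/2)·[f(t_0) + 2f(t_1) + ... + 2f(t_{9}) + f(t_10)].
Sum ≈ -0.87765.

-0.87765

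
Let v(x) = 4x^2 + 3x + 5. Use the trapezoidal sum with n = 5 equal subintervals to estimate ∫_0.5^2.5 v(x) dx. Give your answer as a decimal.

Δx = (2.5 − 0.5)/5 = 0.4.
v(0.5) = 7.5, v(0.9) = 10.94, v(1.3) = 15.66, v(1.7) = 21.66, v(2.1) = 28.94, v(2.5) = 37.5.
T_5 = (Δx/2)·[v(x_0) + 2v(x_1) + ... + 2v(x_{4}) + v(x_5)].
Sum = 39.88.

39.88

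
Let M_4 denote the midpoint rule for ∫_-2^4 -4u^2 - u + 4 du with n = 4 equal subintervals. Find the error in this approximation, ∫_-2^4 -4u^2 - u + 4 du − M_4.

Exact integral: ∫_-2^4 f(u) du = -78.
M_4 = -73.5.
Error = -78 − (-73.5) = -4.5.

-4.5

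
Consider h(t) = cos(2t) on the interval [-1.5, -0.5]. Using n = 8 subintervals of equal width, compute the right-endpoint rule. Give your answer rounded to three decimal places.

Δt = (-0.5 − (-1.5))/8 = 0.125.
Right endpoints: -1.375, -1.25, -1.125, -1, -0.875, -0.75, -0.625, -0.5.
h(-1.375) ≈ -0.924, h(-1.25) ≈ -0.801, h(-1.125) ≈ -0.628, h(-1) ≈ -0.416, h(-0.875) ≈ -0.178, h(-0.75) ≈ 0.071, h(-0.625) ≈ 0.315, h(-0.5) ≈ 0.540.
Sum = Δt · [h(-1.375) + h(-1.25) + h(-1.125) + ...].
Sum ≈ -0.253.

-0.253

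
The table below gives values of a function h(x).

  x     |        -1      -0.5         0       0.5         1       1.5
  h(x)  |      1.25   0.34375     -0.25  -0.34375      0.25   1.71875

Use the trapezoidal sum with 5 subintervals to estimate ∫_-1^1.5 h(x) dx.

0.7421875

Δx = 0.5.
T_5 = (0.5/2)·[1.25 + 2·0.34375 + 2·(-0.25) + 2·(-0.34375) + 2·0.25 + 1.71875] = 0.7421875.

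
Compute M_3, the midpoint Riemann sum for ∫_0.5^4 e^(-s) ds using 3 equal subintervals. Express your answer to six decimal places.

0.556134

Δs = (4 − 0.5)/3 = 7/6.
Midpoints: 13/12, 2.25, 41/12.
f(13/12) ≈ 0.338465, f(2.25) ≈ 0.105399, f(41/12) ≈ 0.032822.
Sum = Δs · [f(13/12) + f(2.25) + f(41/12)].
Sum ≈ 0.556134.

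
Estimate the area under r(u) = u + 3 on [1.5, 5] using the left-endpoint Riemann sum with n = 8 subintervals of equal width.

Δu = (5 − 1.5)/8 = 0.4375.
Left endpoints: 1.5, 1.9375, 2.375, 2.8125, 3.25, 3.6875, 4.125, 4.5625.
r(1.5) = 4.5, r(1.9375) = 4.9375, r(2.375) = 5.375, r(2.8125) = 5.8125, r(3.25) = 6.25, r(3.6875) = 6.6875, r(4.125) = 7.125, r(4.5625) = 7.5625.
Sum = Δu · [r(1.5) + r(1.9375) + r(2.375) + ...].
Sum = 21.109375.

21.109375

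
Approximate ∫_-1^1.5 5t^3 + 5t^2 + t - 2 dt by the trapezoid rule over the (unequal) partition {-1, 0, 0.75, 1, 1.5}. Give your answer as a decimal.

8.8671875

Subinterval widths: 1, 0.75, 0.25, 0.5.
f(-1) = -3, f(0) = -2, f(0.75) = 3.671875, f(1) = 9, f(1.5) = 27.625.
On each subinterval the trapezoid contributes (Δt_i/2)·[f(t_{i-1}) + f(t_i)].
Sum = 8.8671875.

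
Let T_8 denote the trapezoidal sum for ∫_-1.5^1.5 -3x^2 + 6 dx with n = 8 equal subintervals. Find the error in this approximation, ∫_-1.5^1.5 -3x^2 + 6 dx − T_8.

Exact integral: ∫_-1.5^1.5 f(x) dx = 11.25.
T_8 = 11.0390625.
Error = 11.25 − 11.0390625 = 0.2109375.

0.2109375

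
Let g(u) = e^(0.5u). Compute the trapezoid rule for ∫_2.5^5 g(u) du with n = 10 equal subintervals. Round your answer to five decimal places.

Δu = (5 − 2.5)/10 = 0.25.
g(2.5) ≈ 3.49034, g(2.75) ≈ 3.95508, g(3) ≈ 4.48169, g(3.25) ≈ 5.07842, g(3.5) ≈ 5.75460, g(3.75) ≈ 6.52082, g(4) ≈ 7.38906, g(4.25) ≈ 8.37290, g(4.5) ≈ 9.48774, g(4.75) ≈ 10.75101, g(5) ≈ 12.18249.
T_10 = (Δu/2)·[g(u_0) + 2g(u_1) + ... + 2g(u_{9}) + g(u_10)].
Sum ≈ 17.40693.

17.40693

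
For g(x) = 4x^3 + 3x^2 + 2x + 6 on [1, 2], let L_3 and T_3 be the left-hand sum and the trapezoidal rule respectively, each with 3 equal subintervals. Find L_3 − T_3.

L_3 ≈ 24.88889.
T_3 ≈ 31.38889.
L_3 − T_3 = -6.5.

-6.5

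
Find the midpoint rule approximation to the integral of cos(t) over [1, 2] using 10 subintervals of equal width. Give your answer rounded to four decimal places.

Δt = (2 − 1)/10 = 0.1.
Midpoints: 1.05, 1.15, 1.25, 1.35, 1.45, 1.55, 1.65, 1.75, 1.85, 1.95.
f(1.05) ≈ 0.4976, f(1.15) ≈ 0.4085, f(1.25) ≈ 0.3153, f(1.35) ≈ 0.2190, f(1.45) ≈ 0.1205, f(1.55) ≈ 0.0208, f(1.65) ≈ -0.0791, f(1.75) ≈ -0.1782, f(1.85) ≈ -0.2756, f(1.95) ≈ -0.3702.
Sum = Δt · [f(1.05) + f(1.15) + f(1.25) + ...].
Sum ≈ 0.0679.

0.0679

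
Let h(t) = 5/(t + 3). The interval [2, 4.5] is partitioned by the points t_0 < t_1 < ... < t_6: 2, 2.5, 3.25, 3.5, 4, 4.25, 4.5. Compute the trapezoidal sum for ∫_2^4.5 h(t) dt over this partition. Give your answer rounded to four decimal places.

2.0302

Subinterval widths: 0.5, 0.75, 0.25, 0.5, 0.25, 0.25.
h(2) = 1, h(2.5) = 10/11, h(3.25) = 0.8, h(3.5) = 10/13, h(4) = 5/7, h(4.25) = 20/29, h(4.5) = 2/3.
On each subinterval the trapezoid contributes (Δt_i/2)·[h(t_{i-1}) + h(t_i)].
Sum ≈ 2.0302.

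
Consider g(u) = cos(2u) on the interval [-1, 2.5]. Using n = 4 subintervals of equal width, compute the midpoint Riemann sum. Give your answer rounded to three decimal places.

Δu = (2.5 − (-1))/4 = 0.875.
Midpoints: -0.5625, 0.3125, 1.1875, 2.0625.
g(-0.5625) ≈ 0.431, g(0.3125) ≈ 0.811, g(1.1875) ≈ -0.720, g(2.0625) ≈ -0.554.
Sum = Δu · [g(-0.5625) + g(0.3125) + g(1.1875) + g(2.0625)].
Sum ≈ -0.028.

-0.028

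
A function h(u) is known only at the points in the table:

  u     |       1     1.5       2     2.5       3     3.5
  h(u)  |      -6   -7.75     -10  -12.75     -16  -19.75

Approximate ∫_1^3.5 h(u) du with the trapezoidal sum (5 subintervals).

-29.6875

Δu = 0.5.
T_5 = (0.5/2)·[(-6) + 2·(-7.75) + 2·(-10) + 2·(-12.75) + 2·(-16) + (-19.75)] = -29.6875.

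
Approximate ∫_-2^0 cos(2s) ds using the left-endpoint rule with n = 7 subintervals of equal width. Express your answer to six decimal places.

-0.604283

Δs = (0 − (-2))/7 = 2/7.
Left endpoints: -2, -12/7, -10/7, -8/7, -6/7, -4/7, -2/7.
f(-2) ≈ -0.653644, f(-12/7) ≈ -0.959103, f(-10/7) ≈ -0.959816, f(-8/7) ≈ -0.655555, f(-6/7) ≈ -0.142998, f(-4/7) ≈ 0.414997, f(-2/7) ≈ 0.841129.
Sum = Δs · [f(-2) + f(-12/7) + f(-10/7) + ...].
Sum ≈ -0.604283.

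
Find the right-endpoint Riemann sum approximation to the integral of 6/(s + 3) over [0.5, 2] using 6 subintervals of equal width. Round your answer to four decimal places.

Δs = (2 − 0.5)/6 = 0.25.
Right endpoints: 0.75, 1, 1.25, 1.5, 1.75, 2.
f(0.75) = 1.6, f(1) = 1.5, f(1.25) = 24/17, f(1.5) = 4/3, f(1.75) = 24/19, f(2) = 1.2.
Sum = Δs · [f(0.75) + f(1) + f(1.25) + ...].
Sum ≈ 2.0771.

2.0771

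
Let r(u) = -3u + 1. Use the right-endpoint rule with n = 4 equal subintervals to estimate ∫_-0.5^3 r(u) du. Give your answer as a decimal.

-14.21875

Δu = (3 − (-0.5))/4 = 0.875.
Right endpoints: 0.375, 1.25, 2.125, 3.
r(0.375) = -0.125, r(1.25) = -2.75, r(2.125) = -5.375, r(3) = -8.
Sum = Δu · [r(0.375) + r(1.25) + r(2.125) + r(3)].
Sum = -14.21875.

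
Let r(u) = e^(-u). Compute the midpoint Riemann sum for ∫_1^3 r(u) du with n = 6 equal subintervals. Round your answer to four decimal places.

0.3166

Δu = (3 − 1)/6 = 1/3.
Midpoints: 7/6, 1.5, 11/6, 13/6, 2.5, 17/6.
r(7/6) ≈ 0.3114, r(1.5) ≈ 0.2231, r(11/6) ≈ 0.1599, r(13/6) ≈ 0.1146, r(2.5) ≈ 0.0821, r(17/6) ≈ 0.0588.
Sum = Δu · [r(7/6) + r(1.5) + r(11/6) + ...].
Sum ≈ 0.3166.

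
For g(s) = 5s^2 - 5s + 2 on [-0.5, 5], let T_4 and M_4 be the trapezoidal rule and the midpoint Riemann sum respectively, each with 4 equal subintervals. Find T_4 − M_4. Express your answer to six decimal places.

12.998047

T_4 = 166.33203125.
M_4 ≈ 153.33398438.
T_4 − M_4 ≈ 12.998047.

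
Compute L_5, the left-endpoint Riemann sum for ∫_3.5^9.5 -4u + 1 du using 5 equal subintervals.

Δu = (9.5 − 3.5)/5 = 1.2.
Left endpoints: 3.5, 4.7, 5.9, 7.1, 8.3.
f(3.5) = -13, f(4.7) = -17.8, f(5.9) = -22.6, f(7.1) = -27.4, f(8.3) = -32.2.
Sum = Δu · [f(3.5) + f(4.7) + f(5.9) + f(7.1) + f(8.3)].
Sum = -135.6.

-135.6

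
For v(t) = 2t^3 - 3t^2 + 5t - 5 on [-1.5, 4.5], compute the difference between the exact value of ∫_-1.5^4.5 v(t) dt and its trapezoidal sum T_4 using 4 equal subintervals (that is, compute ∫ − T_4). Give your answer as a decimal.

Exact integral: ∫_-1.5^4.5 v(t) dt = 123.
T_4 = 136.5.
Error = 123 − 136.5 = -13.5.

-13.5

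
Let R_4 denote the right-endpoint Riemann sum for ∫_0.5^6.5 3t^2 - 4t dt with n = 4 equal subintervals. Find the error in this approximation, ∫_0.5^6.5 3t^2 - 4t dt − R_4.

Exact integral: ∫_0.5^6.5 f(t) dt = 190.5.
R_4 = 273.75.
Error = 190.5 − 273.75 = -83.25.

-83.25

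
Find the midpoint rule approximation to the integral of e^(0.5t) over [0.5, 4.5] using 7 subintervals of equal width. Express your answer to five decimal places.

16.35175

Δt = (4.5 − 0.5)/7 = 4/7.
Midpoints: 11/14, 19/14, 27/14, 2.5, 43/14, 51/14, 59/14.
f(11/14) ≈ 1.48121, f(19/14) ≈ 1.97106, f(27/14) ≈ 2.62291, f(2.5) ≈ 3.49034, f(43/14) ≈ 4.64464, f(51/14) ≈ 6.18068, f(59/14) ≈ 8.22471.
Sum = Δt · [f(11/14) + f(19/14) + f(27/14) + ...].
Sum ≈ 16.35175.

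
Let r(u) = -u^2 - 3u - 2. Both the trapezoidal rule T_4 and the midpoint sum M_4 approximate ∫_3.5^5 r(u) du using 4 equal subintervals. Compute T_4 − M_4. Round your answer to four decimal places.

T_4 = -49.53515625.
M_4 ≈ -49.482422.
T_4 − M_4 ≈ -0.0527.

-0.0527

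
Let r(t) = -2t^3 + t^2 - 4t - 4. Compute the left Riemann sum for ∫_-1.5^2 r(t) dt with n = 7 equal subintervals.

Δt = (2 − (-1.5))/7 = 0.5.
Left endpoints: -1.5, -1, -0.5, 0, 0.5, 1, 1.5.
r(-1.5) = 11, r(-1) = 3, r(-0.5) = -1.5, r(0) = -4, r(0.5) = -6, r(1) = -9, r(1.5) = -14.5.
Sum = Δt · [r(-1.5) + r(-1) + r(-0.5) + ...].
Sum = -10.5.

-10.5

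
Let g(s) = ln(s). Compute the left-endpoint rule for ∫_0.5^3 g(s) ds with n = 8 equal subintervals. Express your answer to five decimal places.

0.84908

Δs = (3 − 0.5)/8 = 0.3125.
Left endpoints: 0.5, 0.8125, 1.125, 1.4375, 1.75, 2.0625, 2.375, 2.6875.
g(0.5) ≈ -0.69315, g(0.8125) ≈ -0.20764, g(1.125) ≈ 0.11778, g(1.4375) ≈ 0.36291, g(1.75) ≈ 0.55962, g(2.0625) ≈ 0.72392, g(2.375) ≈ 0.86500, g(2.6875) ≈ 0.98861.
Sum = Δs · [g(0.5) + g(0.8125) + g(1.125) + ...].
Sum ≈ 0.84908.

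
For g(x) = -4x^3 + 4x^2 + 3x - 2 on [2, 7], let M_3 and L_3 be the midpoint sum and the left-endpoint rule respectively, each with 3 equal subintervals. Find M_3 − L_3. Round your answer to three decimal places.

M_3 ≈ -1822.96296.
L_3 ≈ -1042.40741.
M_3 − L_3 ≈ -780.556.

-780.556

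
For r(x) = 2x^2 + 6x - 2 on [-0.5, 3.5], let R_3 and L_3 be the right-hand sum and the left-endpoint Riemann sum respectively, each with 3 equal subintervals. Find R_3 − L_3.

64

R_3 ≈ 91.03704.
L_3 ≈ 27.03704.
R_3 − L_3 = 64.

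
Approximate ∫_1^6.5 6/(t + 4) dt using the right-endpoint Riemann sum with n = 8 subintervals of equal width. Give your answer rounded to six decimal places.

4.242845

Δt = (6.5 − 1)/8 = 0.6875.
Right endpoints: 1.6875, 2.375, 3.0625, 3.75, 4.4375, 5.125, 5.8125, 6.5.
f(1.6875) = 96/91, f(2.375) = 16/17, f(3.0625) = 96/113, f(3.75) = 24/31, f(4.4375) = 32/45, f(5.125) = 48/73, f(5.8125) = 96/157, f(6.5) = 4/7.
Sum = Δt · [f(1.6875) + f(2.375) + f(3.0625) + ...].
Sum ≈ 4.242845.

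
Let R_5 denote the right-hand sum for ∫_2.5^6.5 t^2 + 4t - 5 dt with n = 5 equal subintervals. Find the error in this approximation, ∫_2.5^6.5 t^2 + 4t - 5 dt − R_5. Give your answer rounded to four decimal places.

Exact integral: ∫_2.5^6.5 f(t) dt ≈ 138.333333.
R_5 = 159.56.
Error ≈ 138.333333 − 159.56 ≈ -21.2267.

-21.2267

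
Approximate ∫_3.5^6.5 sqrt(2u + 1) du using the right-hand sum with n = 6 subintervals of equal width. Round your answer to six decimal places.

10.145106

Δu = (6.5 − 3.5)/6 = 0.5.
Right endpoints: 4, 4.5, 5, 5.5, 6, 6.5.
f(4) ≈ 3.000000, f(4.5) ≈ 3.162278, f(5) ≈ 3.316625, f(5.5) ≈ 3.464102, f(6) ≈ 3.605551, f(6.5) ≈ 3.741657.
Sum = Δu · [f(4) + f(4.5) + f(5) + ...].
Sum ≈ 10.145106.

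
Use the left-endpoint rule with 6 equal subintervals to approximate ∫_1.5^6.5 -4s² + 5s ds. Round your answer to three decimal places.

-207.731

Δs = (6.5 − 1.5)/6 = 5/6.
Left endpoints: 1.5, 7/3, 19/6, 4, 29/6, 17/3.
f(1.5) = -1.5, f(7/3) = -91/9, f(19/6) = -437/18, f(4) = -44, f(29/6) = -1247/18, f(17/3) = -901/9.
Sum = Δs · [f(1.5) + f(7/3) + f(19/6) + ...].
Sum ≈ -207.731.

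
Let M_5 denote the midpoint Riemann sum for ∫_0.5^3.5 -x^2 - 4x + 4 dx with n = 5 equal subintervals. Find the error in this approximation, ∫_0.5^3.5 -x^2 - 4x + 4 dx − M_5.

-0.09

Exact integral: ∫_0.5^3.5 f(x) dx = -26.25.
M_5 = -26.16.
Error = -26.25 − (-26.16) = -0.09.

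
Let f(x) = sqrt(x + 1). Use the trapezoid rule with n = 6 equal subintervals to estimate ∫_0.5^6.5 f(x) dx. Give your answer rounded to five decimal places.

12.44968

Δx = (6.5 − 0.5)/6 = 1.
f(0.5) ≈ 1.22474, f(1.5) ≈ 1.58114, f(2.5) ≈ 1.87083, f(3.5) ≈ 2.12132, f(4.5) ≈ 2.34521, f(5.5) ≈ 2.54951, f(6.5) ≈ 2.73861.
T_6 = (Δx/2)·[f(x_0) + 2f(x_1) + ... + 2f(x_{5}) + f(x_6)].
Sum ≈ 12.44968.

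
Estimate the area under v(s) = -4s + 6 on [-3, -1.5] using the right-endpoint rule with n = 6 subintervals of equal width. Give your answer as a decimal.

Δs = (-1.5 − (-3))/6 = 0.25.
Right endpoints: -2.75, -2.5, -2.25, -2, -1.75, -1.5.
v(-2.75) = 17, v(-2.5) = 16, v(-2.25) = 15, v(-2) = 14, v(-1.75) = 13, v(-1.5) = 12.
Sum = Δs · [v(-2.75) + v(-2.5) + v(-2.25) + ...].
Sum = 21.75.

21.75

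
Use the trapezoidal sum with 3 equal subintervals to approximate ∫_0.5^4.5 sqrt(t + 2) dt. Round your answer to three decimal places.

Δt = (4.5 − 0.5)/3 = 4/3.
f(0.5) ≈ 1.581, f(11/6) ≈ 1.958, f(19/6) ≈ 2.273, f(4.5) ≈ 2.550.
T_3 = (Δt/2)·[f(t_0) + 2f(t_1) + 2f(t_2) + f(t_3)].
Sum ≈ 8.395.

8.395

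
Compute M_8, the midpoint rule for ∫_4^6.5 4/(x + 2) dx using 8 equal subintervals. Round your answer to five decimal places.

1.39300

Δx = (6.5 − 4)/8 = 0.3125.
Midpoints: 4.15625, 4.46875, 4.78125, 5.09375, 5.40625, 5.71875, 6.03125, 6.34375.
f(4.15625) = 128/197, f(4.46875) = 128/207, f(4.78125) = 128/217, f(5.09375) = 128/227, f(5.40625) = 128/237, f(5.71875) = 128/247, f(6.03125) = 128/257, f(6.34375) = 128/267.
Sum = Δx · [f(4.15625) + f(4.46875) + f(4.78125) + ...].
Sum ≈ 1.39300.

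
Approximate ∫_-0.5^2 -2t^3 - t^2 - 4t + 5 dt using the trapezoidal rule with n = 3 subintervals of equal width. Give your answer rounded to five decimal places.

Δt = (2 − (-0.5))/3 = 5/6.
f(-0.5) = 7, f(1/3) = 94/27, f(7/6) = -227/54, f(2) = -23.
T_3 = (Δt/2)·[f(t_0) + 2f(t_1) + 2f(t_2) + f(t_3)].
Sum ≈ -7.26852.

-7.26852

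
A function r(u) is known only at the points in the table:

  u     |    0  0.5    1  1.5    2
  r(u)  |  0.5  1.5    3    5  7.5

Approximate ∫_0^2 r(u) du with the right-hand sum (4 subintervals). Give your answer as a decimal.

Δu = 0.5.
Sum = 0.5·[1.5 + 3 + 5 + 7.5] = 8.5.

8.5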